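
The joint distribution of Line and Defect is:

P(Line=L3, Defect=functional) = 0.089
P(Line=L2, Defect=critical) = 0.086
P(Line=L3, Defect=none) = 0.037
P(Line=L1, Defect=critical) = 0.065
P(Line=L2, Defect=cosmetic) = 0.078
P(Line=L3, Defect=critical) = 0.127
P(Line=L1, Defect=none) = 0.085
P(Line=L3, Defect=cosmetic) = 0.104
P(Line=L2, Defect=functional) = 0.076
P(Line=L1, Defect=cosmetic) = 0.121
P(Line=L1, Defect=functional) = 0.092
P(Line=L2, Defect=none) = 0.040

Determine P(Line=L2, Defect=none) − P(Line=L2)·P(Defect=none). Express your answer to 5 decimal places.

-0.00536

P(Line=L2) = 0.040 + 0.078 + 0.076 + 0.086 = 0.280.
P(Defect=none) = 0.085 + 0.040 + 0.037 = 0.162.
P(Line=L2, Defect=none) − P(Line=L2)P(Defect=none) = 0.040 − 0.280×0.162 = -0.00536.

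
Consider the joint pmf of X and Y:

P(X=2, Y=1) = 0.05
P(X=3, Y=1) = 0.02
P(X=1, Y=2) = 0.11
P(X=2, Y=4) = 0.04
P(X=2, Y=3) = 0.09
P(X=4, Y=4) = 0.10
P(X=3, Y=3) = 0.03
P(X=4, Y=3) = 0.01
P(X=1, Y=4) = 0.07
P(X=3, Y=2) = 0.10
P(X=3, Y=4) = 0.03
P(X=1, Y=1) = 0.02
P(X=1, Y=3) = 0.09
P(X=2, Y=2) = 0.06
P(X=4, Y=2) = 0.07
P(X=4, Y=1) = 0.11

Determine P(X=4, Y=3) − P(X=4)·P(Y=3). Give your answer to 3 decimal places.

P(X=4) = 0.11 + 0.07 + 0.01 + 0.10 = 0.29.
P(Y=3) = 0.09 + 0.09 + 0.03 + 0.01 = 0.22.
P(X=4, Y=3) − P(X=4)P(Y=3) = 0.01 − 0.29×0.22 = -0.054.

-0.054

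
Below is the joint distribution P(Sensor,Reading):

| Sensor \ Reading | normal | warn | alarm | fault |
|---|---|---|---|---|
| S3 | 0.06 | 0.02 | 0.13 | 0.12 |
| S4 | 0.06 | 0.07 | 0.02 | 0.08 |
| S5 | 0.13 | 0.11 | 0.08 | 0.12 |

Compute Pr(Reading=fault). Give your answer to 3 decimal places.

P(Reading=fault) = 0.12 + 0.08 + 0.12 = 0.32.

0.320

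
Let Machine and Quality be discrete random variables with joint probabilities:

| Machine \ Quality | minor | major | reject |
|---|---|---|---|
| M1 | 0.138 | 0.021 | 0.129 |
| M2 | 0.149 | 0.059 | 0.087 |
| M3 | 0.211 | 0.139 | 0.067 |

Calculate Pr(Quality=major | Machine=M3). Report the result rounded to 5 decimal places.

0.33333

P(Machine=M3) = 0.211 + 0.139 + 0.067 = 0.417.
P(Quality=major | Machine=M3) = 0.139/0.417 = 0.33333.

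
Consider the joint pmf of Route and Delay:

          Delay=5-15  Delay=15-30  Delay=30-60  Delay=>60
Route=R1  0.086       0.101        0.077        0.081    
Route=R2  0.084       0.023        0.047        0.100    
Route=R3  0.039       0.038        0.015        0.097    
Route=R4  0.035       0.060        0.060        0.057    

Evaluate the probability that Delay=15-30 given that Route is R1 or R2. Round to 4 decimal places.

P(Route=R1) = 0.086 + 0.101 + 0.077 + 0.081 = 0.345.
P(Route=R2) = 0.084 + 0.023 + 0.047 + 0.100 = 0.254.
P(Route ∈ {R1, R2}) = 0.345 + 0.254 = 0.599; P(Delay=15-30, Route ∈ {R1, R2}) = 0.101 + 0.023 = 0.124.
P(Delay=15-30 | Route ∈ {R1, R2}) = 0.124/0.599 = 0.2070.

0.2070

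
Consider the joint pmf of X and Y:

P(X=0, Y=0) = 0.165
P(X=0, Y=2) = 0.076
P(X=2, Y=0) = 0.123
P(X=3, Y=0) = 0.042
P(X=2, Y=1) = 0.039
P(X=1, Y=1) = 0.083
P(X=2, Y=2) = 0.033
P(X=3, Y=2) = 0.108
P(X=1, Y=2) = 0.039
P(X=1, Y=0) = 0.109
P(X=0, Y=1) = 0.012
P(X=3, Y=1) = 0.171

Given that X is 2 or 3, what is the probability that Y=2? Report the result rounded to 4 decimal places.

P(X=2) = 0.123 + 0.039 + 0.033 = 0.195.
P(X=3) = 0.042 + 0.171 + 0.108 = 0.321.
P(X ∈ {2, 3}) = 0.195 + 0.321 = 0.516; P(Y=2, X ∈ {2, 3}) = 0.033 + 0.108 = 0.141.
P(Y=2 | X ∈ {2, 3}) = 0.141/0.516 = 0.2733.

0.2733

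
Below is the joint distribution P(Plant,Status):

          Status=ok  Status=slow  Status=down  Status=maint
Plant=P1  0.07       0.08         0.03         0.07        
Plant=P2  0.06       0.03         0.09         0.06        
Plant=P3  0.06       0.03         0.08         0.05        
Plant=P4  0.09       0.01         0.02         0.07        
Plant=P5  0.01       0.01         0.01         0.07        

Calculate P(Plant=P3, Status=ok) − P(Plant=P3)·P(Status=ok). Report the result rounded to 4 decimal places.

-0.0038

P(Plant=P3) = 0.06 + 0.03 + 0.08 + 0.05 = 0.22.
P(Status=ok) = 0.07 + 0.06 + 0.06 + 0.09 + 0.01 = 0.29.
P(Plant=P3, Status=ok) − P(Plant=P3)P(Status=ok) = 0.06 − 0.22×0.29 = -0.0038.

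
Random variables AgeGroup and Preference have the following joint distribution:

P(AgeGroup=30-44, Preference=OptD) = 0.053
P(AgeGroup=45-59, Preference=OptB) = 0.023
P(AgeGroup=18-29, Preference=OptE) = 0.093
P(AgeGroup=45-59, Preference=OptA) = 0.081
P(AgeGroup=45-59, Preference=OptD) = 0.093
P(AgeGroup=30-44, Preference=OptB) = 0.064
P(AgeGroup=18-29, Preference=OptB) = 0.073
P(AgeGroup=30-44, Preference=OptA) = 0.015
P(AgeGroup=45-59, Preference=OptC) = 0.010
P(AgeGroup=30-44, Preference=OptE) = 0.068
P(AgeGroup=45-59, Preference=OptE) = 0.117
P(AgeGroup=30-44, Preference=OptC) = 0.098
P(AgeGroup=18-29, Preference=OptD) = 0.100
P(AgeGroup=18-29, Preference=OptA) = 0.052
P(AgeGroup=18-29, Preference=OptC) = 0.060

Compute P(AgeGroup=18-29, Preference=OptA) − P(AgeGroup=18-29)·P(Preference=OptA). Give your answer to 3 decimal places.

-0.004

P(AgeGroup=18-29) = 0.052 + 0.073 + 0.060 + 0.100 + 0.093 = 0.378.
P(Preference=OptA) = 0.052 + 0.015 + 0.081 = 0.148.
P(AgeGroup=18-29, Preference=OptA) − P(AgeGroup=18-29)P(Preference=OptA) = 0.052 − 0.378×0.148 = -0.004.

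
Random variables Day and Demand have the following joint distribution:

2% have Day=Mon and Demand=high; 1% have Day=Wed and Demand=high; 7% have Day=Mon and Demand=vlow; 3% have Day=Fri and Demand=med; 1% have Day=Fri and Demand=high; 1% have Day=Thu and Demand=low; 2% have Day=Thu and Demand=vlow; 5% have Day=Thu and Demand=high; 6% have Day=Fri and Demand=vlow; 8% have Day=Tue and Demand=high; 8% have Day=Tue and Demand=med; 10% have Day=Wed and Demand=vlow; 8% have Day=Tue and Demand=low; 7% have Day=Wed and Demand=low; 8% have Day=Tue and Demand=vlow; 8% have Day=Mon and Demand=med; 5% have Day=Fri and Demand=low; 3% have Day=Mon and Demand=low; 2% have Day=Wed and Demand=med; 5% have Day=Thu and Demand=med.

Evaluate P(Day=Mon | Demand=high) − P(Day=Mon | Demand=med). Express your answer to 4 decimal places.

P(Demand=high) = 0.02 + 0.08 + 0.01 + 0.05 + 0.01 = 0.17; P(Day=Mon | Demand=high) = 0.02/0.17 = 0.11765.
P(Demand=med) = 0.08 + 0.08 + 0.02 + 0.05 + 0.03 = 0.26; P(Day=Mon | Demand=med) = 0.08/0.26 = 0.30769.
Difference = -0.1900.

-0.1900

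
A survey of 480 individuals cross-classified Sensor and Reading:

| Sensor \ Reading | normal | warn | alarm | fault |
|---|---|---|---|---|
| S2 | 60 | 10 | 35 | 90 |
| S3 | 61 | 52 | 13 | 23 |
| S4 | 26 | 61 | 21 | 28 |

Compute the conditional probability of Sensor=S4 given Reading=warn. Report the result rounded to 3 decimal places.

0.496

Total with Reading=warn: 10 + 52 + 61 = 123.
P(Sensor=S4 | Reading=warn) = 61/123 = 0.496.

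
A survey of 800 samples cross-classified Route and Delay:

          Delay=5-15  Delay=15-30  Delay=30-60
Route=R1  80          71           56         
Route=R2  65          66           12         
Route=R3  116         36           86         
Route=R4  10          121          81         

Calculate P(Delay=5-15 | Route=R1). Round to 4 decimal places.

0.3865

Total with Route=R1: 80 + 71 + 56 = 207.
P(Delay=5-15 | Route=R1) = 80/207 = 0.3865.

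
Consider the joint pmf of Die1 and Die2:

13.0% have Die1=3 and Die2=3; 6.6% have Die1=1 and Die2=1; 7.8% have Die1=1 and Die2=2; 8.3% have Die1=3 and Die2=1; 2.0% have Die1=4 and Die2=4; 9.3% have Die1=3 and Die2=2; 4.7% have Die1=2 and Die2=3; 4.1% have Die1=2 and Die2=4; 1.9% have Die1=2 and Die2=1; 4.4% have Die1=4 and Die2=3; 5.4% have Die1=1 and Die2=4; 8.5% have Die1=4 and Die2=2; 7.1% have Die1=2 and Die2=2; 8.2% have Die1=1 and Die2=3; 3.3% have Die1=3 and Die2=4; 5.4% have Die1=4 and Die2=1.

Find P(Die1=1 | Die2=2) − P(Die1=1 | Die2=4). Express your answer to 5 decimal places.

P(Die2=2) = 0.078 + 0.071 + 0.093 + 0.085 = 0.327; P(Die1=1 | Die2=2) = 0.078/0.327 = 0.238532.
P(Die2=4) = 0.054 + 0.041 + 0.033 + 0.020 = 0.148; P(Die1=1 | Die2=4) = 0.054/0.148 = 0.364865.
Difference = -0.12633.

-0.12633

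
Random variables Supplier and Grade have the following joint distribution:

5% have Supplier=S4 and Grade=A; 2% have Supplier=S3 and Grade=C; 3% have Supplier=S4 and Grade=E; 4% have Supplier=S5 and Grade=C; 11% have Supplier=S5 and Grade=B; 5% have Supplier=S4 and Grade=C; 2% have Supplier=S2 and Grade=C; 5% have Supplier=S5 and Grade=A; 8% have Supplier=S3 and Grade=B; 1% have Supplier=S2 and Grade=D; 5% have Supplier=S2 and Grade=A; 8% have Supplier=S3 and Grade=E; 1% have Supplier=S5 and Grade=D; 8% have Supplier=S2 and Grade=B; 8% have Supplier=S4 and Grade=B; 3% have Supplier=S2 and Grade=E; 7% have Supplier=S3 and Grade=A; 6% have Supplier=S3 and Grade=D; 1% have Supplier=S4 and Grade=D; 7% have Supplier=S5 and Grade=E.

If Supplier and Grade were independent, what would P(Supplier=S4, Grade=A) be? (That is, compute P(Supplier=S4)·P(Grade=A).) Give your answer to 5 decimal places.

P(Supplier=S4) = 0.05 + 0.08 + 0.05 + 0.01 + 0.03 = 0.22.
P(Grade=A) = 0.05 + 0.07 + 0.05 + 0.05 = 0.22.
Product: 0.22 × 0.22 = 0.04840.

0.04840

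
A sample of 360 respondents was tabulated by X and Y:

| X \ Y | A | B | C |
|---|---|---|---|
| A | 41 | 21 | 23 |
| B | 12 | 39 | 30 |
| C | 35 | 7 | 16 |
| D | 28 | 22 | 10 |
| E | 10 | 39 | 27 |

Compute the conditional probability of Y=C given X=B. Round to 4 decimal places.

Total with X=B: 12 + 39 + 30 = 81.
P(Y=C | X=B) = 30/81 = 0.3704.

0.3704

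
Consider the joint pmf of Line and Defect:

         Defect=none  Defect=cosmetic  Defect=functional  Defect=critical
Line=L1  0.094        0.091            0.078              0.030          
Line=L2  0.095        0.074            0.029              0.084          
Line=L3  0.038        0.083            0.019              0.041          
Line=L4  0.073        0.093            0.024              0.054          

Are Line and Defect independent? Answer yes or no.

P(Line=L1) = 0.293 and P(Defect=functional) = 0.150, so their product is 0.04395, but P(Line=L1, Defect=functional) = 0.078. Since these differ, Line and Defect are not independent.

no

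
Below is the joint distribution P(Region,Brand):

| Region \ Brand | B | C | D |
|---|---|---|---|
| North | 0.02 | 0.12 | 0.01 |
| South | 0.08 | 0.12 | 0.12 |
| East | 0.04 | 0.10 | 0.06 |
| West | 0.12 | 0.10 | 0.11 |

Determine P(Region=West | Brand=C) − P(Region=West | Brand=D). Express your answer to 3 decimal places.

P(Brand=C) = 0.12 + 0.12 + 0.10 + 0.10 = 0.44; P(Region=West | Brand=C) = 0.10/0.44 = 0.2273.
P(Brand=D) = 0.01 + 0.12 + 0.06 + 0.11 = 0.30; P(Region=West | Brand=D) = 0.11/0.30 = 0.3667.
Difference = -0.139.

-0.139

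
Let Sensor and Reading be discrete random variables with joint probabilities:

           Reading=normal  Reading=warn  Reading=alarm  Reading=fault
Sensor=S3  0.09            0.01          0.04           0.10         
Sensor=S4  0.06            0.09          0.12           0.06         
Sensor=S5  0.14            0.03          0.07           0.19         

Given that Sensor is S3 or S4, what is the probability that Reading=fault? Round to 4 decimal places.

0.2807

P(Sensor=S3) = 0.09 + 0.01 + 0.04 + 0.10 = 0.24.
P(Sensor=S4) = 0.06 + 0.09 + 0.12 + 0.06 = 0.33.
P(Sensor ∈ {S3, S4}) = 0.24 + 0.33 = 0.57; P(Reading=fault, Sensor ∈ {S3, S4}) = 0.10 + 0.06 = 0.16.
P(Reading=fault | Sensor ∈ {S3, S4}) = 0.16/0.57 = 0.2807.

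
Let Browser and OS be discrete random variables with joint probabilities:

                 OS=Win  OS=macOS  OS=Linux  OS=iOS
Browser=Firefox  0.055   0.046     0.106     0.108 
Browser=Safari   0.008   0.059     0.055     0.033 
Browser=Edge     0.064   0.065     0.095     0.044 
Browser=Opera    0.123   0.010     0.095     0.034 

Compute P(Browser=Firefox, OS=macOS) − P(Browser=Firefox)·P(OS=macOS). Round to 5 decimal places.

-0.01070

P(Browser=Firefox) = 0.055 + 0.046 + 0.106 + 0.108 = 0.315.
P(OS=macOS) = 0.046 + 0.059 + 0.065 + 0.010 = 0.180.
P(Browser=Firefox, OS=macOS) − P(Browser=Firefox)P(OS=macOS) = 0.046 − 0.315×0.180 = -0.01070.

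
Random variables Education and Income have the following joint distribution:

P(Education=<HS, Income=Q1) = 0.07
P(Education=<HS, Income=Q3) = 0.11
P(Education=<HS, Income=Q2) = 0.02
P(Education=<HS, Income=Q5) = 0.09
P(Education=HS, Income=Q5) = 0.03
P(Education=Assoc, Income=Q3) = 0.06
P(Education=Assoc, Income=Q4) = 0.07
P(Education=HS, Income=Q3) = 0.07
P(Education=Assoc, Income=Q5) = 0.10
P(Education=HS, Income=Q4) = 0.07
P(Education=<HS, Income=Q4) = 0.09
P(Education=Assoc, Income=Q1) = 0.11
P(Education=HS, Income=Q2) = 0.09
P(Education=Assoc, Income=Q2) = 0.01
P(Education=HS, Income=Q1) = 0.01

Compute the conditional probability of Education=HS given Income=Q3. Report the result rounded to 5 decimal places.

P(Income=Q3) = 0.11 + 0.07 + 0.06 = 0.24.
P(Education=HS | Income=Q3) = 0.07/0.24 = 0.29167.

0.29167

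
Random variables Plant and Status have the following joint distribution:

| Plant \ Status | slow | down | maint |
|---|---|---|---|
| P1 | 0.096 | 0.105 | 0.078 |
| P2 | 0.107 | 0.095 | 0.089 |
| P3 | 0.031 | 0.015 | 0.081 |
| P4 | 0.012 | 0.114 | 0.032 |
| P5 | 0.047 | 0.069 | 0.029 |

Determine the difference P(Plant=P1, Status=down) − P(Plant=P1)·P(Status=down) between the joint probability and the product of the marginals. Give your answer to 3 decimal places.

-0.006

P(Plant=P1) = 0.096 + 0.105 + 0.078 = 0.279.
P(Status=down) = 0.105 + 0.095 + 0.015 + 0.114 + 0.069 = 0.398.
P(Plant=P1, Status=down) − P(Plant=P1)P(Status=down) = 0.105 − 0.279×0.398 = -0.006.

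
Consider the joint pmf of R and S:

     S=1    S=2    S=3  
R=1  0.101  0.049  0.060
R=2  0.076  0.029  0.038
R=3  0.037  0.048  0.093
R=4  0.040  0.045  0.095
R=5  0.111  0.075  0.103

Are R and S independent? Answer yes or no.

no

P(R=3) = 0.178 and P(S=1) = 0.365, so their product is 0.06497, but P(R=3, S=1) = 0.037. Since these differ, R and S are not independent.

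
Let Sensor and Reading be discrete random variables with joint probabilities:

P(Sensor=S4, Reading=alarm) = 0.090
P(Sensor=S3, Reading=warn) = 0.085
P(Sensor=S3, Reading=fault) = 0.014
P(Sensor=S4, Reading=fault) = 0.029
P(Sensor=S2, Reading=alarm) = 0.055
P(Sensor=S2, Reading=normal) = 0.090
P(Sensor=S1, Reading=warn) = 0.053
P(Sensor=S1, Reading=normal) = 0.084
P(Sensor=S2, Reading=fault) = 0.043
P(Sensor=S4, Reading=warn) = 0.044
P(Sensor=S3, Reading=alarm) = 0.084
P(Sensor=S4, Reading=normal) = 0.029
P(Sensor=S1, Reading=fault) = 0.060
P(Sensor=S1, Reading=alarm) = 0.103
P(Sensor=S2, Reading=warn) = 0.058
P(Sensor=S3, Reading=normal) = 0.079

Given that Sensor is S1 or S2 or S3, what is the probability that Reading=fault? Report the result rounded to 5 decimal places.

P(Sensor=S1) = 0.084 + 0.053 + 0.103 + 0.060 = 0.300.
P(Sensor=S2) = 0.090 + 0.058 + 0.055 + 0.043 = 0.246.
P(Sensor=S3) = 0.079 + 0.085 + 0.084 + 0.014 = 0.262.
P(Sensor ∈ {S1, S2, S3}) = 0.300 + 0.246 + 0.262 = 0.808; P(Reading=fault, Sensor ∈ {S1, S2, S3}) = 0.060 + 0.043 + 0.014 = 0.117.
P(Reading=fault | Sensor ∈ {S1, S2, S3}) = 0.117/0.808 = 0.14480.

0.14480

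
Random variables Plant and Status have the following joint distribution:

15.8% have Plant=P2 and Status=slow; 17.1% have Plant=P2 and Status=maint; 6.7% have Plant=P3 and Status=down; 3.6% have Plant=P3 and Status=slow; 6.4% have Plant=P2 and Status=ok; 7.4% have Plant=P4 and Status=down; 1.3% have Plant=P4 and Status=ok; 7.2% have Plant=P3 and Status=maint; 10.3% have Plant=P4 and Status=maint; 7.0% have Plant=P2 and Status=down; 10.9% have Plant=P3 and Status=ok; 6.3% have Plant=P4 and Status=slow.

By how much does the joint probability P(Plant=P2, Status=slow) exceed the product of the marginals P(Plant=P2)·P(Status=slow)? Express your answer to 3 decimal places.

P(Plant=P2) = 0.064 + 0.158 + 0.070 + 0.171 = 0.463.
P(Status=slow) = 0.158 + 0.036 + 0.063 = 0.257.
P(Plant=P2, Status=slow) − P(Plant=P2)P(Status=slow) = 0.158 − 0.463×0.257 = 0.039.

0.039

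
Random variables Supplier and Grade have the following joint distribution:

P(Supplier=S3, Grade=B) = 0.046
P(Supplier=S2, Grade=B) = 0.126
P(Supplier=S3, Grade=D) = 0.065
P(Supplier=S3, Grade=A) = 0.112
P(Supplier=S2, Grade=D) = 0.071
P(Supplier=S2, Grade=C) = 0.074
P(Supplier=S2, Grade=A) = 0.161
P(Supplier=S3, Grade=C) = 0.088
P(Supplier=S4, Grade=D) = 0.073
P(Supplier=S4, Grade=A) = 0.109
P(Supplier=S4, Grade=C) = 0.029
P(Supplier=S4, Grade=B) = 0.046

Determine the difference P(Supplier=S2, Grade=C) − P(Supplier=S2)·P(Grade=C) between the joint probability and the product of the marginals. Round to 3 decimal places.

-0.009

P(Supplier=S2) = 0.161 + 0.126 + 0.074 + 0.071 = 0.432.
P(Grade=C) = 0.074 + 0.088 + 0.029 = 0.191.
P(Supplier=S2, Grade=C) − P(Supplier=S2)P(Grade=C) = 0.074 − 0.432×0.191 = -0.009.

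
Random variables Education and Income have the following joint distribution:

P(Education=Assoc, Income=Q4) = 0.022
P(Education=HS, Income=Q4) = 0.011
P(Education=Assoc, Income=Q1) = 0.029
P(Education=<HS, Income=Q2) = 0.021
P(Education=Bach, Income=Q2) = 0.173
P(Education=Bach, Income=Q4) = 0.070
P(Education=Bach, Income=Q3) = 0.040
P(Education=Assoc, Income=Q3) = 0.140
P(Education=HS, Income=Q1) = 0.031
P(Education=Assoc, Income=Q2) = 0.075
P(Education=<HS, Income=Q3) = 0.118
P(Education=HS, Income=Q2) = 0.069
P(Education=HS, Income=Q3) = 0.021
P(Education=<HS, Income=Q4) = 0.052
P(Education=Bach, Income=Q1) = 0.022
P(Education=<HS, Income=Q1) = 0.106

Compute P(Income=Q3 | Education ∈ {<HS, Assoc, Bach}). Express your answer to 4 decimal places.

0.3433

P(Education=<HS) = 0.106 + 0.021 + 0.118 + 0.052 = 0.297.
P(Education=Assoc) = 0.029 + 0.075 + 0.140 + 0.022 = 0.266.
P(Education=Bach) = 0.022 + 0.173 + 0.040 + 0.070 = 0.305.
P(Education ∈ {<HS, Assoc, Bach}) = 0.297 + 0.266 + 0.305 = 0.868; P(Income=Q3, Education ∈ {<HS, Assoc, Bach}) = 0.118 + 0.140 + 0.040 = 0.298.
P(Income=Q3 | Education ∈ {<HS, Assoc, Bach}) = 0.298/0.868 = 0.3433.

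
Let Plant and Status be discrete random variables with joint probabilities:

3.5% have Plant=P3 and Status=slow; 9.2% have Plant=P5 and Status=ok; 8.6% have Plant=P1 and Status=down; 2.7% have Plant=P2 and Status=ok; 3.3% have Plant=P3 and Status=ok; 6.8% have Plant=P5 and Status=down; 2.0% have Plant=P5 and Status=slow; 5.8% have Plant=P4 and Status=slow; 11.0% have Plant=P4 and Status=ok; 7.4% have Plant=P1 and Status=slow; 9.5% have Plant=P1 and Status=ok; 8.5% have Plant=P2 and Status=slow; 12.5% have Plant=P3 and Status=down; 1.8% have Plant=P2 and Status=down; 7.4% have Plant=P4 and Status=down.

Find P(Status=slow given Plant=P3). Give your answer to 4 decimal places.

P(Plant=P3) = 0.033 + 0.035 + 0.125 = 0.193.
P(Status=slow | Plant=P3) = 0.035/0.193 = 0.1813.

0.1813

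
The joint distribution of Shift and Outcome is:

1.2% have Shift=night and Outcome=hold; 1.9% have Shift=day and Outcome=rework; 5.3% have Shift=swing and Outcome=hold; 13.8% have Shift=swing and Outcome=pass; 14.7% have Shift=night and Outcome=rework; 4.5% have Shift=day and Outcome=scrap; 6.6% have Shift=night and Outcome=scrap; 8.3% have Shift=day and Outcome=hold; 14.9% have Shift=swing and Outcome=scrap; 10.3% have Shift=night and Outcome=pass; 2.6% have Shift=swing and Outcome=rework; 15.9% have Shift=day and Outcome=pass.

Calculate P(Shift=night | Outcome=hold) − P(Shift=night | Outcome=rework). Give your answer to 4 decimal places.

P(Outcome=hold) = 0.083 + 0.053 + 0.012 = 0.148; P(Shift=night | Outcome=hold) = 0.012/0.148 = 0.08108.
P(Outcome=rework) = 0.019 + 0.026 + 0.147 = 0.192; P(Shift=night | Outcome=rework) = 0.147/0.192 = 0.76563.
Difference = -0.6845.

-0.6845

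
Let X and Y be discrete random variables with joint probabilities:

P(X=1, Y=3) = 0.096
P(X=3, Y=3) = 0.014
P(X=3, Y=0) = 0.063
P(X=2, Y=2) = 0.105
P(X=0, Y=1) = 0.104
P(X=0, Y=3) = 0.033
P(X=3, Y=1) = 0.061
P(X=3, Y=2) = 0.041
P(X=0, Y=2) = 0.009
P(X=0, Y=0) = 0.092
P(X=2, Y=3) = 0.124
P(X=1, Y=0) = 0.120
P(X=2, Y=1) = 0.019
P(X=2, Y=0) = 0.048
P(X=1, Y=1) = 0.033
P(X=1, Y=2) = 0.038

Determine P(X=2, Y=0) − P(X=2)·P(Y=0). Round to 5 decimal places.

P(X=2) = 0.048 + 0.019 + 0.105 + 0.124 = 0.296.
P(Y=0) = 0.092 + 0.120 + 0.048 + 0.063 = 0.323.
P(X=2, Y=0) − P(X=2)P(Y=0) = 0.048 − 0.296×0.323 = -0.04761.

-0.04761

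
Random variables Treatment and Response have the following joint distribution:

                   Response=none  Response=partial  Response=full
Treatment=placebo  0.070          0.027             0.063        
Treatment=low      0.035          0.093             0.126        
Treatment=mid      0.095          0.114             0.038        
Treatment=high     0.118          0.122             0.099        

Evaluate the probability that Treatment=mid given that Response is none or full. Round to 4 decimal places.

P(Response=none) = 0.070 + 0.035 + 0.095 + 0.118 = 0.318.
P(Response=full) = 0.063 + 0.126 + 0.038 + 0.099 = 0.326.
P(Response ∈ {none, full}) = 0.318 + 0.326 = 0.644; P(Treatment=mid, Response ∈ {none, full}) = 0.095 + 0.038 = 0.133.
P(Treatment=mid | Response ∈ {none, full}) = 0.133/0.644 = 0.2065.

0.2065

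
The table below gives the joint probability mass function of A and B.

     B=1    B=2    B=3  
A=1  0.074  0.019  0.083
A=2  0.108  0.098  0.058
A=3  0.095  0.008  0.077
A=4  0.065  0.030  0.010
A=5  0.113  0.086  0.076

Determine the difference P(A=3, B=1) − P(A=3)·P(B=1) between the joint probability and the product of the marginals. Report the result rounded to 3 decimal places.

0.013

P(A=3) = 0.095 + 0.008 + 0.077 = 0.180.
P(B=1) = 0.074 + 0.108 + 0.095 + 0.065 + 0.113 = 0.455.
P(A=3, B=1) − P(A=3)P(B=1) = 0.095 − 0.180×0.455 = 0.013.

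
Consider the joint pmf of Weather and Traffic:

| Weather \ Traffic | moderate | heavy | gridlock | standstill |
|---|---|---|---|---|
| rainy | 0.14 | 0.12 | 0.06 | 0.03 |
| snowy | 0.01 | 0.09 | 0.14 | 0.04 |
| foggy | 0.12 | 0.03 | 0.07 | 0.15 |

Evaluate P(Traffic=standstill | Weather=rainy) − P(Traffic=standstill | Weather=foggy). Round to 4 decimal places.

-0.3197

P(Weather=rainy) = 0.14 + 0.12 + 0.06 + 0.03 = 0.35; P(Traffic=standstill | Weather=rainy) = 0.03/0.35 = 0.08571.
P(Weather=foggy) = 0.12 + 0.03 + 0.07 + 0.15 = 0.37; P(Traffic=standstill | Weather=foggy) = 0.15/0.37 = 0.40541.
Difference = -0.3197.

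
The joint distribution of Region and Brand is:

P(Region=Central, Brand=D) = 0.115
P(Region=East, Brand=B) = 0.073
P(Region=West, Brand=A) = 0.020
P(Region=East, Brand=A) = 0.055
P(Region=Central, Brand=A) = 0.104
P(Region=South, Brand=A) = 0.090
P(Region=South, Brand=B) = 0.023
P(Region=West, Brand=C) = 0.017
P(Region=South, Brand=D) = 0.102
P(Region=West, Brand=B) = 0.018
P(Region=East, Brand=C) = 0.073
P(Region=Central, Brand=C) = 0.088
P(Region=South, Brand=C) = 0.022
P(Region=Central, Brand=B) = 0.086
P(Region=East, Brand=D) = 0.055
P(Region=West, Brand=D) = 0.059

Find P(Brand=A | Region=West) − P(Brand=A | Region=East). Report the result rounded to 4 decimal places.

-0.0394

P(Region=West) = 0.020 + 0.018 + 0.017 + 0.059 = 0.114; P(Brand=A | Region=West) = 0.020/0.114 = 0.17544.
P(Region=East) = 0.055 + 0.073 + 0.073 + 0.055 = 0.256; P(Brand=A | Region=East) = 0.055/0.256 = 0.21484.
Difference = -0.0394.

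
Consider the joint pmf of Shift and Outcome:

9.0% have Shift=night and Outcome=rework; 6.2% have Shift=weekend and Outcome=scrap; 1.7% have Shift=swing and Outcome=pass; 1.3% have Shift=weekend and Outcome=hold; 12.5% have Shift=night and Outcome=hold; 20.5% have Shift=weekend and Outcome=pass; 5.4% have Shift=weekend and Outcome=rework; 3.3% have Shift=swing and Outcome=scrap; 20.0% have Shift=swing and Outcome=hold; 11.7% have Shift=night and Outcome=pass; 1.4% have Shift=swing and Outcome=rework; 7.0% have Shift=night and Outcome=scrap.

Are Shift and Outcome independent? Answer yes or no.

P(Shift=swing) = 0.264 and P(Outcome=hold) = 0.338, so their product is 0.08923, but P(Shift=swing, Outcome=hold) = 0.200. Since these differ, Shift and Outcome are not independent.

no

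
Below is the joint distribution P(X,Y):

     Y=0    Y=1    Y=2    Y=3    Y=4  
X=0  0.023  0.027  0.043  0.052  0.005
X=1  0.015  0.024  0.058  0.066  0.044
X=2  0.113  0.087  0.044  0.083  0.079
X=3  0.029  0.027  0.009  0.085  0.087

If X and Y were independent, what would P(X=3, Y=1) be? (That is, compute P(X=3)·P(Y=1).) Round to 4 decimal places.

P(X=3) = 0.029 + 0.027 + 0.009 + 0.085 + 0.087 = 0.237.
P(Y=1) = 0.027 + 0.024 + 0.087 + 0.027 = 0.165.
Product: 0.237 × 0.165 = 0.0391.

0.0391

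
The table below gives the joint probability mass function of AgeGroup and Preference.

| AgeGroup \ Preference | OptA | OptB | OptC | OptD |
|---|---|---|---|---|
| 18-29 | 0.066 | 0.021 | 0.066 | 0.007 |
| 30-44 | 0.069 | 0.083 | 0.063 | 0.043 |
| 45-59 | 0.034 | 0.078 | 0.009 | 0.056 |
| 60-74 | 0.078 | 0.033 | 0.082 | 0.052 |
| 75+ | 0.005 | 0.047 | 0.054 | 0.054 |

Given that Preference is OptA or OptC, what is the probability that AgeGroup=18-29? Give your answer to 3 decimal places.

P(Preference=OptA) = 0.066 + 0.069 + 0.034 + 0.078 + 0.005 = 0.252.
P(Preference=OptC) = 0.066 + 0.063 + 0.009 + 0.082 + 0.054 = 0.274.
P(Preference ∈ {OptA, OptC}) = 0.252 + 0.274 = 0.526; P(AgeGroup=18-29, Preference ∈ {OptA, OptC}) = 0.066 + 0.066 = 0.132.
P(AgeGroup=18-29 | Preference ∈ {OptA, OptC}) = 0.132/0.526 = 0.251.

0.251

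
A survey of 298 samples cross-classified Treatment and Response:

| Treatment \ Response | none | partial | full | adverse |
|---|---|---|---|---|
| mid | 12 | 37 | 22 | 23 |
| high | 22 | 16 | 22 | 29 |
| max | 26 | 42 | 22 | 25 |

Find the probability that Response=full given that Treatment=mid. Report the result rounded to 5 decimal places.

0.23404

Total with Treatment=mid: 12 + 37 + 22 + 23 = 94.
P(Response=full | Treatment=mid) = 22/94 = 0.23404.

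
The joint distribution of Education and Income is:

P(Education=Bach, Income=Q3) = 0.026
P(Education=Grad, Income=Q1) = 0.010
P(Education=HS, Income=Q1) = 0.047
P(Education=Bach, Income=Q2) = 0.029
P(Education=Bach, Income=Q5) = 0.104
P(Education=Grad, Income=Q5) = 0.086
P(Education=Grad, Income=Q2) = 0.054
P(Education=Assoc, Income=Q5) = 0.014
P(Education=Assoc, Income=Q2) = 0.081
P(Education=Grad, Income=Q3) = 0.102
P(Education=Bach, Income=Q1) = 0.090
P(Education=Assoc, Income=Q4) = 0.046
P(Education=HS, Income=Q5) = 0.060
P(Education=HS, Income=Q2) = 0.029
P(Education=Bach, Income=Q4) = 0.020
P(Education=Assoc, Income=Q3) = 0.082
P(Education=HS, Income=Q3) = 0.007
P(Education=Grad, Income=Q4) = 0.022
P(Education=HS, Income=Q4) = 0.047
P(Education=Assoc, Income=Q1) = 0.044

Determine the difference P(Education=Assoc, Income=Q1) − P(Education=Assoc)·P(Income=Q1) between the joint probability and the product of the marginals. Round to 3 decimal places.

-0.007

P(Education=Assoc) = 0.044 + 0.081 + 0.082 + 0.046 + 0.014 = 0.267.
P(Income=Q1) = 0.047 + 0.044 + 0.090 + 0.010 = 0.191.
P(Education=Assoc, Income=Q1) − P(Education=Assoc)P(Income=Q1) = 0.044 − 0.267×0.191 = -0.007.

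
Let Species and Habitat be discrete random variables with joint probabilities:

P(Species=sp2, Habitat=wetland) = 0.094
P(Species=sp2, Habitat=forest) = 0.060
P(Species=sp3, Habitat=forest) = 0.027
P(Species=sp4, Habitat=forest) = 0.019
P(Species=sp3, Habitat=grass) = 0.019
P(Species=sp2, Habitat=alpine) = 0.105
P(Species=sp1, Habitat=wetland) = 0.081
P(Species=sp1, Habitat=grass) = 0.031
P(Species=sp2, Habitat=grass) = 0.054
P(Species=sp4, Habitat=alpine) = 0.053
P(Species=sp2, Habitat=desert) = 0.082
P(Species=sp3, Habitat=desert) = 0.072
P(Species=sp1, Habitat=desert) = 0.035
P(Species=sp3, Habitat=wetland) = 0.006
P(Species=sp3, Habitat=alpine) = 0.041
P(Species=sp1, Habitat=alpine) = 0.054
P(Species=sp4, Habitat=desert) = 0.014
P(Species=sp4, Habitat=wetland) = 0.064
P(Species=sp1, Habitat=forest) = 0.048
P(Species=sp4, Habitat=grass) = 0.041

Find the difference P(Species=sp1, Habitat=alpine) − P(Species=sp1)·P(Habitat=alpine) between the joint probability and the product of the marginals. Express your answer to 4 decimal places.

P(Species=sp1) = 0.048 + 0.031 + 0.081 + 0.035 + 0.054 = 0.249.
P(Habitat=alpine) = 0.054 + 0.105 + 0.041 + 0.053 = 0.253.
P(Species=sp1, Habitat=alpine) − P(Species=sp1)P(Habitat=alpine) = 0.054 − 0.249×0.253 = -0.0090.

-0.0090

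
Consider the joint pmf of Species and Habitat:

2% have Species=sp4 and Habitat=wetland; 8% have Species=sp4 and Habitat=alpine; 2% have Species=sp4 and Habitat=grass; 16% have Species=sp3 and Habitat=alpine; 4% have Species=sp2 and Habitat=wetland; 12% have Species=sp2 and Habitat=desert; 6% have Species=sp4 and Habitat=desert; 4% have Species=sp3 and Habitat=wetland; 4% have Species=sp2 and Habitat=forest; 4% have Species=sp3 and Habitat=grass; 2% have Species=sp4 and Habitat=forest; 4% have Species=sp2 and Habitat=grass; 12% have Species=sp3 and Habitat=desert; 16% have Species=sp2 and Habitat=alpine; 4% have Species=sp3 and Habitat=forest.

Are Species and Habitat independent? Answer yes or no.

Every cell satisfies P(Species,Habitat) = P(Species)·P(Habitat). For instance P(Species=sp2) = 0.40, P(Habitat=forest) = 0.10, and 0.40×0.10 = 0.04 matches the joint entry. So Species and Habitat are independent.

yes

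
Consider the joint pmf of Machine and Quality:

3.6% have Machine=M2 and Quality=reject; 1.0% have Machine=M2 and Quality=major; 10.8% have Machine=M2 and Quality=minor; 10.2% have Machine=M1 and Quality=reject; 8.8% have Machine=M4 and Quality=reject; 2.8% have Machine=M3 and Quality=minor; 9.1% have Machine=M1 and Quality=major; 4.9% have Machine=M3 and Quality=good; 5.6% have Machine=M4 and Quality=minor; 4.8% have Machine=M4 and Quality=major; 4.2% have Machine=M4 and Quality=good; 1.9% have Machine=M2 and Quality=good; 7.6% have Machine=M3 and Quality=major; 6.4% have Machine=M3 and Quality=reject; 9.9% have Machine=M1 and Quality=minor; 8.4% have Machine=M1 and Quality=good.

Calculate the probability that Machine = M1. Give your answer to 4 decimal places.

0.3760

P(Machine=M1) = 0.084 + 0.099 + 0.091 + 0.102 = 0.376.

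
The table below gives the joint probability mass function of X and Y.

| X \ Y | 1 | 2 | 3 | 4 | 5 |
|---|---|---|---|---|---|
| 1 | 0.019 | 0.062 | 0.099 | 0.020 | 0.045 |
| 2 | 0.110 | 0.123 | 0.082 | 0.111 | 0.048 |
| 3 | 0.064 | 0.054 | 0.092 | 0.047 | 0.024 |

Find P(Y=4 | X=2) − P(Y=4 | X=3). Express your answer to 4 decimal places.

0.0669

P(X=2) = 0.110 + 0.123 + 0.082 + 0.111 + 0.048 = 0.474; P(Y=4 | X=2) = 0.111/0.474 = 0.23418.
P(X=3) = 0.064 + 0.054 + 0.092 + 0.047 + 0.024 = 0.281; P(Y=4 | X=3) = 0.047/0.281 = 0.16726.
Difference = 0.0669.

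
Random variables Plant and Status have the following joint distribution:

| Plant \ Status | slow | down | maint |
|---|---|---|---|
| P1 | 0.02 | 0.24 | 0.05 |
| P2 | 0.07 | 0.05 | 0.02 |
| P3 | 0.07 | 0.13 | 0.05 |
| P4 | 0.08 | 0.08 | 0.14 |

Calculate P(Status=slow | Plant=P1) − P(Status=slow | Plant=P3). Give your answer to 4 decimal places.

P(Plant=P1) = 0.02 + 0.24 + 0.05 = 0.31; P(Status=slow | Plant=P1) = 0.02/0.31 = 0.06452.
P(Plant=P3) = 0.07 + 0.13 + 0.05 = 0.25; P(Status=slow | Plant=P3) = 0.07/0.25 = 0.28000.
Difference = -0.2155.

-0.2155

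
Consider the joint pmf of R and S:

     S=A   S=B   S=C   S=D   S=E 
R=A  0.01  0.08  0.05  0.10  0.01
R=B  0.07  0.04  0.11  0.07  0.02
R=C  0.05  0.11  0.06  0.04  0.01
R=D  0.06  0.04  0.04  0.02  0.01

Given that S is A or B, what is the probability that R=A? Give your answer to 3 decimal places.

P(S=A) = 0.01 + 0.07 + 0.05 + 0.06 = 0.19.
P(S=B) = 0.08 + 0.04 + 0.11 + 0.04 = 0.27.
P(S ∈ {A, B}) = 0.19 + 0.27 = 0.46; P(R=A, S ∈ {A, B}) = 0.01 + 0.08 = 0.09.
P(R=A | S ∈ {A, B}) = 0.09/0.46 = 0.196.

0.196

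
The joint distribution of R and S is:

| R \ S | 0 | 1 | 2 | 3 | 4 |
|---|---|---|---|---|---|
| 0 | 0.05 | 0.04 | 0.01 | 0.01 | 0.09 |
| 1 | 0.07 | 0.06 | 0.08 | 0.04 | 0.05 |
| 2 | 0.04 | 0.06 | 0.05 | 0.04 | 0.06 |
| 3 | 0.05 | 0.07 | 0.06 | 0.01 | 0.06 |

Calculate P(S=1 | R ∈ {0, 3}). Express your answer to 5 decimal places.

0.24444

P(R=0) = 0.05 + 0.04 + 0.01 + 0.01 + 0.09 = 0.20.
P(R=3) = 0.05 + 0.07 + 0.06 + 0.01 + 0.06 = 0.25.
P(R ∈ {0, 3}) = 0.20 + 0.25 = 0.45; P(S=1, R ∈ {0, 3}) = 0.04 + 0.07 = 0.11.
P(S=1 | R ∈ {0, 3}) = 0.11/0.45 = 0.24444.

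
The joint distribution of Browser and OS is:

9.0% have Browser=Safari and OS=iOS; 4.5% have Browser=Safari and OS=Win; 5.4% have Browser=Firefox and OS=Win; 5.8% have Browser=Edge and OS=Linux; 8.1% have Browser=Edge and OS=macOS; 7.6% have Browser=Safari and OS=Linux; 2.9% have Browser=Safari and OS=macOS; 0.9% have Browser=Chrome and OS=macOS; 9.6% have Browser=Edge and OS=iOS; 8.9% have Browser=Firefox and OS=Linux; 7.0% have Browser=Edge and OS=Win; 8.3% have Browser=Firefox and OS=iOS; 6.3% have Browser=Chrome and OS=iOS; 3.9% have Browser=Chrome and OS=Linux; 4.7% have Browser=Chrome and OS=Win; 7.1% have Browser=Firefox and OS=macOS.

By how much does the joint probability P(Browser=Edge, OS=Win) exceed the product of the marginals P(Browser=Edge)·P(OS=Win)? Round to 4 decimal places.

0.0041

P(Browser=Edge) = 0.070 + 0.081 + 0.058 + 0.096 = 0.305.
P(OS=Win) = 0.047 + 0.054 + 0.045 + 0.070 = 0.216.
P(Browser=Edge, OS=Win) − P(Browser=Edge)P(OS=Win) = 0.070 − 0.305×0.216 = 0.0041.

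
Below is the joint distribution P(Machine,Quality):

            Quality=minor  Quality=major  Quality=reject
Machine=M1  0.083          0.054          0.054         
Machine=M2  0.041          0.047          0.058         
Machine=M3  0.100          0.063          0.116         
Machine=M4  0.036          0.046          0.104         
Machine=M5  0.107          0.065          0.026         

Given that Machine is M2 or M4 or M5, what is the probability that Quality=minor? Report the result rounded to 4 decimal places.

P(Machine=M2) = 0.041 + 0.047 + 0.058 = 0.146.
P(Machine=M4) = 0.036 + 0.046 + 0.104 = 0.186.
P(Machine=M5) = 0.107 + 0.065 + 0.026 = 0.198.
P(Machine ∈ {M2, M4, M5}) = 0.146 + 0.186 + 0.198 = 0.530; P(Quality=minor, Machine ∈ {M2, M4, M5}) = 0.041 + 0.036 + 0.107 = 0.184.
P(Quality=minor | Machine ∈ {M2, M4, M5}) = 0.184/0.530 = 0.3472.

0.3472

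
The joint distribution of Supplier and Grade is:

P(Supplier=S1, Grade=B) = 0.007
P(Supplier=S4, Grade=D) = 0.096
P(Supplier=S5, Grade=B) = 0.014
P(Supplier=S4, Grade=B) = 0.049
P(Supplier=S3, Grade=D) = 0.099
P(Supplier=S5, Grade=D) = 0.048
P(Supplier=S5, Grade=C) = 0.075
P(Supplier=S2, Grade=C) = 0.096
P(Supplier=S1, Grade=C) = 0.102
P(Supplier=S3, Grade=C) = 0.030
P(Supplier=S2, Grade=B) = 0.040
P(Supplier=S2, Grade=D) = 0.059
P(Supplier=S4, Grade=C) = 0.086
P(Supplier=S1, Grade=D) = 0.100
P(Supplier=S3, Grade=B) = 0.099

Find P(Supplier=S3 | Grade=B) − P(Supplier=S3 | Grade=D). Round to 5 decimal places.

0.22742

P(Grade=B) = 0.007 + 0.040 + 0.099 + 0.049 + 0.014 = 0.209; P(Supplier=S3 | Grade=B) = 0.099/0.209 = 0.473684.
P(Grade=D) = 0.100 + 0.059 + 0.099 + 0.096 + 0.048 = 0.402; P(Supplier=S3 | Grade=D) = 0.099/0.402 = 0.246269.
Difference = 0.22742.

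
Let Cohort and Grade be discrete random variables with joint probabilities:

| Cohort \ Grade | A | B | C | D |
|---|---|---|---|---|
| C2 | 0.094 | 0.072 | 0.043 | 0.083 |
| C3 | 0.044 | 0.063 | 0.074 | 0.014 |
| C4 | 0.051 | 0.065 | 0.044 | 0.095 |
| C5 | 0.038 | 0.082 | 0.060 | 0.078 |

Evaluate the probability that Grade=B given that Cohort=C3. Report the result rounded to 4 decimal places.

P(Cohort=C3) = 0.044 + 0.063 + 0.074 + 0.014 = 0.195.
P(Grade=B | Cohort=C3) = 0.063/0.195 = 0.3231.

0.3231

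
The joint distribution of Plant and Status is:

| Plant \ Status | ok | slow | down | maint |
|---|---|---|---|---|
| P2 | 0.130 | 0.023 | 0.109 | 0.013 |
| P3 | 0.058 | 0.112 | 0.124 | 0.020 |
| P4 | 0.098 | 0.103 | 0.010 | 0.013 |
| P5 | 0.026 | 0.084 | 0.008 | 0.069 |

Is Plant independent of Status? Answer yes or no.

no

P(Plant=P2) = 0.275 and P(Status=slow) = 0.322, so their product is 0.08855, but P(Plant=P2, Status=slow) = 0.023. Since these differ, Plant and Status are not independent.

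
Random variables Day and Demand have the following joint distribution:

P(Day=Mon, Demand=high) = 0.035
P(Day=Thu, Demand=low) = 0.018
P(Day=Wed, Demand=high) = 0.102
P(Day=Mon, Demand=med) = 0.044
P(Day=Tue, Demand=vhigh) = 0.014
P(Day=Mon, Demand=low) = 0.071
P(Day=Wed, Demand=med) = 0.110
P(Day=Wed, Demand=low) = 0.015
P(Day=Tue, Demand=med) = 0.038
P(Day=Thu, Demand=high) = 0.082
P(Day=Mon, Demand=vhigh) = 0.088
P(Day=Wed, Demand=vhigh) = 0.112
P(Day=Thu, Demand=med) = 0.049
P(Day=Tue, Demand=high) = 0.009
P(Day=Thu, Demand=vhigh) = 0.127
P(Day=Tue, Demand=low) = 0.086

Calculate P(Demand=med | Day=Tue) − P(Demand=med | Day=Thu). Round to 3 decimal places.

P(Day=Tue) = 0.086 + 0.038 + 0.009 + 0.014 = 0.147; P(Demand=med | Day=Tue) = 0.038/0.147 = 0.2585.
P(Day=Thu) = 0.018 + 0.049 + 0.082 + 0.127 = 0.276; P(Demand=med | Day=Thu) = 0.049/0.276 = 0.1775.
Difference = 0.081.

0.081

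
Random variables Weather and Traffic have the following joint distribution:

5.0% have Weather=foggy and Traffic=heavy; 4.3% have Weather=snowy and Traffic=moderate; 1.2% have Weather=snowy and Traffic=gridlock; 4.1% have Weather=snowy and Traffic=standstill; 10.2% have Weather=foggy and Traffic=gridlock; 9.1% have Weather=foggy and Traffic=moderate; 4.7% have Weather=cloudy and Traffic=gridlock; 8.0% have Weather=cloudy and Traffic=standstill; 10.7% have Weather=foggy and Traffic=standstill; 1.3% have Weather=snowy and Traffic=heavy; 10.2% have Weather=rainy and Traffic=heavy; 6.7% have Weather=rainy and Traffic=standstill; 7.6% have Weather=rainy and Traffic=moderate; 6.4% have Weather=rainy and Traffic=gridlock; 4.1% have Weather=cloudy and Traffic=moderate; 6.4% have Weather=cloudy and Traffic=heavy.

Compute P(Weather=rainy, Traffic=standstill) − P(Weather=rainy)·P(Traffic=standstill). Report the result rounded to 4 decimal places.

P(Weather=rainy) = 0.076 + 0.102 + 0.064 + 0.067 = 0.309.
P(Traffic=standstill) = 0.080 + 0.067 + 0.041 + 0.107 = 0.295.
P(Weather=rainy, Traffic=standstill) − P(Weather=rainy)P(Traffic=standstill) = 0.067 − 0.309×0.295 = -0.0242.

-0.0242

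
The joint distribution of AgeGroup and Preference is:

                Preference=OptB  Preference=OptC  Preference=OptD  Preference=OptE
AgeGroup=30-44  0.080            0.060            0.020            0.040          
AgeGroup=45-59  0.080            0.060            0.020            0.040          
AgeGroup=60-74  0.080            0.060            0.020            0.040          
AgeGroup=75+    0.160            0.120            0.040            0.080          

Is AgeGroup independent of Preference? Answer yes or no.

yes

Every cell satisfies P(AgeGroup,Preference) = P(AgeGroup)·P(Preference). For instance P(AgeGroup=75+) = 0.400, P(Preference=OptC) = 0.300, and 0.400×0.300 = 0.120 matches the joint entry. So AgeGroup and Preference are independent.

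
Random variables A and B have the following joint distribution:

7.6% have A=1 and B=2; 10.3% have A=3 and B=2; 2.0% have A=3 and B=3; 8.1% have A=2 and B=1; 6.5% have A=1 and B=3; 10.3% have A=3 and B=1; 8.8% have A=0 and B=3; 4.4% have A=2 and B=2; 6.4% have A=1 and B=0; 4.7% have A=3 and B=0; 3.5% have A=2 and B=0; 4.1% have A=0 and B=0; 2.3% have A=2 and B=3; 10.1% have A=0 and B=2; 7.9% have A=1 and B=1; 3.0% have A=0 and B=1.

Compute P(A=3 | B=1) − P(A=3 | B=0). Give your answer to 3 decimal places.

P(B=1) = 0.030 + 0.079 + 0.081 + 0.103 = 0.293; P(A=3 | B=1) = 0.103/0.293 = 0.3515.
P(B=0) = 0.041 + 0.064 + 0.035 + 0.047 = 0.187; P(A=3 | B=0) = 0.047/0.187 = 0.2513.
Difference = 0.100.

0.100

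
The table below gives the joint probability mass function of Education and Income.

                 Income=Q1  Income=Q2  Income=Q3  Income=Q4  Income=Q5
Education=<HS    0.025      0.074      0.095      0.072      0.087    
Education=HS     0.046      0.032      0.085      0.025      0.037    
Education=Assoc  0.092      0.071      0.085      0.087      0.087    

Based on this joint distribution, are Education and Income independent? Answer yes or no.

no

P(Education=<HS) = 0.353 and P(Income=Q1) = 0.163, so their product is 0.05754, but P(Education=<HS, Income=Q1) = 0.025. Since these differ, Education and Income are not independent.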